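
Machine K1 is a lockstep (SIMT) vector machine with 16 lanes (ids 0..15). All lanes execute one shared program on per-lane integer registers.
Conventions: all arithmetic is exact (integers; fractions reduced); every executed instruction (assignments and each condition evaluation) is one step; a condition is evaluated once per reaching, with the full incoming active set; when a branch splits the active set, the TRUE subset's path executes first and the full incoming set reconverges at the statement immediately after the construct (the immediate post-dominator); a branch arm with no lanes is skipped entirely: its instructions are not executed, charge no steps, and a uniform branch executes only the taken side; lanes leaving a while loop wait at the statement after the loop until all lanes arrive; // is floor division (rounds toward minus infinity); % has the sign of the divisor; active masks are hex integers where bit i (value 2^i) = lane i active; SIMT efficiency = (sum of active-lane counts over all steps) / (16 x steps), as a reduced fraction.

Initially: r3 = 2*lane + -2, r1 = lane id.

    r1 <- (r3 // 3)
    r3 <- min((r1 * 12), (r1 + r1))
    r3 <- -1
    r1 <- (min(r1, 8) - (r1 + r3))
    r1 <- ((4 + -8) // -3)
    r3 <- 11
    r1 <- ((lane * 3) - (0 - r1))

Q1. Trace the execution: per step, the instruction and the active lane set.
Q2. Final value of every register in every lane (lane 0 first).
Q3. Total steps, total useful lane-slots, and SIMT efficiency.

step 0: r1 <- (r3 // 3)              0xffff
step 1: r3 <- min((r1 * 12), (r1 + r1)) 0xffff
step 2: r3 <- -1                     0xffff
step 3: r1 <- (min(r1, 8) - (r1 + r3)) 0xffff
step 4: r1 <- ((4 + -8) // -3)       0xffff
step 5: r3 <- 11                     0xffff
step 6: r1 <- ((lane * 3) - (0 - r1)) 0xffff

Answer: 7 steps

r3: 11,11,11,11,11,11,11,11,11,11,11,11,11,11,11,11
r1: 1,4,7,10,13,16,19,22,25,28,31,34,37,40,43,46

steps = 7; useful = 112; efficiency = 112/112 = 1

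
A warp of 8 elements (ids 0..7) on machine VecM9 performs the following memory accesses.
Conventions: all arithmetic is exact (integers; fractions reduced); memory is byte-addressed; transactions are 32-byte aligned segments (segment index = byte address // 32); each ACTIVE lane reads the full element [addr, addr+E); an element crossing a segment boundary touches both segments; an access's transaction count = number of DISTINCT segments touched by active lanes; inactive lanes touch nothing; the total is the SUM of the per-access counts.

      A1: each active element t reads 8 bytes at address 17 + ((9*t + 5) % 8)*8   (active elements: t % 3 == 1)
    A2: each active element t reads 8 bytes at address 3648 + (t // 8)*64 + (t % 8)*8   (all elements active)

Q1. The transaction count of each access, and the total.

A1: 3 transactions
A2: 2 transactions

Answer: 3,2; total 5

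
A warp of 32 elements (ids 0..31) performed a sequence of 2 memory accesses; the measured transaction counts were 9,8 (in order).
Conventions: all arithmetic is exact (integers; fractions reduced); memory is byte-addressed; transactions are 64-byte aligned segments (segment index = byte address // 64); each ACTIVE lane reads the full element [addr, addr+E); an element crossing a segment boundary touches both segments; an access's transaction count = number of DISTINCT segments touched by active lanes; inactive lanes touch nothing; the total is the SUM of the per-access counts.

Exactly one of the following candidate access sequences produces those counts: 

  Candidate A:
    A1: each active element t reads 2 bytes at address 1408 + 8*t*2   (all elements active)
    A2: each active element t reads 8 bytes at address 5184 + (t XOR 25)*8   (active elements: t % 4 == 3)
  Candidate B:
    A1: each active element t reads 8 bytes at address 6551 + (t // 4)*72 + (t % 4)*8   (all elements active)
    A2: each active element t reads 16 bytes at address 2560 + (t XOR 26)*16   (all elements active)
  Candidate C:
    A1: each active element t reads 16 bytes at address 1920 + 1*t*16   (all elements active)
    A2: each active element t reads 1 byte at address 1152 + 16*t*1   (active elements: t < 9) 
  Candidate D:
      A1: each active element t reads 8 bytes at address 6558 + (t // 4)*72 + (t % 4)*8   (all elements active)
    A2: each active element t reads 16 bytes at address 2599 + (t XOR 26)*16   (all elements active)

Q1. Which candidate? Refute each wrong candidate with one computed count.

A: A1 gives 8 transactions, not 9
C: A1 gives 8 transactions, not 9
D: A2 gives 9 transactions, not 8
B: all counts match (9,8)

Answer: B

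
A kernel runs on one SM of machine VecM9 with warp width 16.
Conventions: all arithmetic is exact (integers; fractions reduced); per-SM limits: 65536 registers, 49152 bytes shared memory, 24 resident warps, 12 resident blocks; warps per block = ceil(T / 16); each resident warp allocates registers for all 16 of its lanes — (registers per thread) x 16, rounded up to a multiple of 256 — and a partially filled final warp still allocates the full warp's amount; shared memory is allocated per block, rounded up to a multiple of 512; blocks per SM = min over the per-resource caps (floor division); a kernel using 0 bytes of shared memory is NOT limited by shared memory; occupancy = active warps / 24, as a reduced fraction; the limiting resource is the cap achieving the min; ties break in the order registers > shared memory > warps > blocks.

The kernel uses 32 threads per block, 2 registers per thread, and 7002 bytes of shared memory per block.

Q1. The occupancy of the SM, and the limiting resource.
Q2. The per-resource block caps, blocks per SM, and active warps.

Answer: occupancy 1/2, limited by shared memory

registers: 128 blocks
shared memory: 6 blocks
warps: 12 blocks
blocks: 12 blocks

Answer: 6 blocks, 12 active warps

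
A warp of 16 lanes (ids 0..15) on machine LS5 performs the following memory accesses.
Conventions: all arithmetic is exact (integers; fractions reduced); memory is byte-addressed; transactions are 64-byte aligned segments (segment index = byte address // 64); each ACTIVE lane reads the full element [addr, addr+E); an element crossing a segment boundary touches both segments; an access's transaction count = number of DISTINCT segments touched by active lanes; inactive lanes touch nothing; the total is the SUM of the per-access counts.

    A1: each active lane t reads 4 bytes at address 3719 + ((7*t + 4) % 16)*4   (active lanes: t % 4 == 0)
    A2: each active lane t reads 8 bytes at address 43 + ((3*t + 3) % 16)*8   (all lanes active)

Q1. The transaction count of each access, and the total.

A1: 1 transaction
A2: 3 transactions

Answer: 1,3; total 4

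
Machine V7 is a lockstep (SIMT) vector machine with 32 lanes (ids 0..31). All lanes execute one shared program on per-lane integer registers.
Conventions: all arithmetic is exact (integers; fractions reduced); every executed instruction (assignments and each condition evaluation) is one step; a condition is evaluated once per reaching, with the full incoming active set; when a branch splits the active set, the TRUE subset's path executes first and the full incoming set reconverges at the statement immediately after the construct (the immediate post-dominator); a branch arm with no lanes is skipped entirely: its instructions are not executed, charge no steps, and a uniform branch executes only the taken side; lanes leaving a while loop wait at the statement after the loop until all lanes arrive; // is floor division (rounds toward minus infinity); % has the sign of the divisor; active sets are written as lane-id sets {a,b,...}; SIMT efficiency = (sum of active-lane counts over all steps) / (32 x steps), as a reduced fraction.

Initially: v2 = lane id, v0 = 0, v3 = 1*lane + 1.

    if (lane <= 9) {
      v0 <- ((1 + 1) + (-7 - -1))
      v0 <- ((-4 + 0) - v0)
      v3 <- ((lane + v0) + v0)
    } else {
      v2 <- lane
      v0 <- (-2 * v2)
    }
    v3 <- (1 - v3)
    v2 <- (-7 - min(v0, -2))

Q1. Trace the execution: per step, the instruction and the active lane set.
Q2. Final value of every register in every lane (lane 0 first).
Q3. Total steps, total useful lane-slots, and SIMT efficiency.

step 0: eval (lane <= 9)             {0,1,2,3,4,5,6,7,8,9,10,11,12,13,14,15,16,17,18,19,20,21,22,23,24,25,26,27,28,29,30,31}
step 1: v0 <- ((1 + 1) + (-7 - -1))  {0,1,2,3,4,5,6,7,8,9}
step 2: v0 <- ((-4 + 0) - v0)        {0,1,2,3,4,5,6,7,8,9}
step 3: v3 <- ((lane + v0) + v0)     {0,1,2,3,4,5,6,7,8,9}
step 4: v2 <- lane                   {10,11,12,13,14,15,16,17,18,19,20,21,22,23,24,25,26,27,28,29,30,31}
step 5: v0 <- (-2 * v2)              {10,11,12,13,14,15,16,17,18,19,20,21,22,23,24,25,26,27,28,29,30,31}
step 6: v3 <- (1 - v3)               {0,1,2,3,4,5,6,7,8,9,10,11,12,13,14,15,16,17,18,19,20,21,22,23,24,25,26,27,28,29,30,31}
step 7: v2 <- (-7 - min(v0, -2))     {0,1,2,3,4,5,6,7,8,9,10,11,12,13,14,15,16,17,18,19,20,21,22,23,24,25,26,27,28,29,30,31}

Answer: 8 steps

v2: -5,-5,-5,-5,-5,-5,-5,-5,-5,-5,13,15,17,19,21,23,25,27,29,31,33,35,37,39,41,43,45,47,49,51,53,55
v0: 0,0,0,0,0,0,0,0,0,0,-20,-22,-24,-26,-28,-30,-32,-34,-36,-38,-40,-42,-44,-46,-48,-50,-52,-54,-56,-58,-60,-62
v3: 1,0,-1,-2,-3,-4,-5,-6,-7,-8,-10,-11,-12,-13,-14,-15,-16,-17,-18,-19,-20,-21,-22,-23,-24,-25,-26,-27,-28,-29,-30,-31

steps = 8; useful = 170; efficiency = 170/256 = 85/128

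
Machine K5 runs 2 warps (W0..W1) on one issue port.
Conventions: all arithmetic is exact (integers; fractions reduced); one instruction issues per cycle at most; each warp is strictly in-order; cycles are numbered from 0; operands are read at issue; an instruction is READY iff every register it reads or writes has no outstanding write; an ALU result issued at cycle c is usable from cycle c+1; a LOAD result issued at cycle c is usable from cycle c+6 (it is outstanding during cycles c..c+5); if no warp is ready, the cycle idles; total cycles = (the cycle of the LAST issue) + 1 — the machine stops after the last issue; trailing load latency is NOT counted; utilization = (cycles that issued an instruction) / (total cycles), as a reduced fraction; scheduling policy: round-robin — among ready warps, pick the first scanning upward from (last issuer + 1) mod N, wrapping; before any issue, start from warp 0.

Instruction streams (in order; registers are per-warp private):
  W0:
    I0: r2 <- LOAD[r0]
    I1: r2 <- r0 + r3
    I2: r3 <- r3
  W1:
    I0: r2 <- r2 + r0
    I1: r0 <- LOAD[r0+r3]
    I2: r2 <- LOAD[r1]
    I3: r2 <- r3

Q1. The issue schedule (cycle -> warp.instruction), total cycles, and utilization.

cycle 0: W0.I0
cycle 1: W1.I0
cycle 2: W1.I1
cycle 3: W1.I2
cycle 4: idle
cycle 5: idle
cycle 6: W0.I1
cycle 7: W0.I2
cycle 8: idle
cycle 9: W1.I3

Answer: 10 cycles, utilization 7/10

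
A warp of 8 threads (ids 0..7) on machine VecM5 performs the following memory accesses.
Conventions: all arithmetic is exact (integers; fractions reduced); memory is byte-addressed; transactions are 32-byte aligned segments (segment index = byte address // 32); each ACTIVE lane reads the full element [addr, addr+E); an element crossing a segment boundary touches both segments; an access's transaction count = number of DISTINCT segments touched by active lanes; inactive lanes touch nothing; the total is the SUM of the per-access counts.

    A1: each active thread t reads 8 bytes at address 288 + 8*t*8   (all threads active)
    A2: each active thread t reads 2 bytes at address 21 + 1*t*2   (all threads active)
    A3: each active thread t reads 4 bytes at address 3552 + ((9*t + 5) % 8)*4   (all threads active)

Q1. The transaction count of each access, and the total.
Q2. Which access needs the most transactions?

A1: 8 transactions
A2: 2 transactions
A3: 1 transaction

Answer: 8,2,1; total 11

Answer: A1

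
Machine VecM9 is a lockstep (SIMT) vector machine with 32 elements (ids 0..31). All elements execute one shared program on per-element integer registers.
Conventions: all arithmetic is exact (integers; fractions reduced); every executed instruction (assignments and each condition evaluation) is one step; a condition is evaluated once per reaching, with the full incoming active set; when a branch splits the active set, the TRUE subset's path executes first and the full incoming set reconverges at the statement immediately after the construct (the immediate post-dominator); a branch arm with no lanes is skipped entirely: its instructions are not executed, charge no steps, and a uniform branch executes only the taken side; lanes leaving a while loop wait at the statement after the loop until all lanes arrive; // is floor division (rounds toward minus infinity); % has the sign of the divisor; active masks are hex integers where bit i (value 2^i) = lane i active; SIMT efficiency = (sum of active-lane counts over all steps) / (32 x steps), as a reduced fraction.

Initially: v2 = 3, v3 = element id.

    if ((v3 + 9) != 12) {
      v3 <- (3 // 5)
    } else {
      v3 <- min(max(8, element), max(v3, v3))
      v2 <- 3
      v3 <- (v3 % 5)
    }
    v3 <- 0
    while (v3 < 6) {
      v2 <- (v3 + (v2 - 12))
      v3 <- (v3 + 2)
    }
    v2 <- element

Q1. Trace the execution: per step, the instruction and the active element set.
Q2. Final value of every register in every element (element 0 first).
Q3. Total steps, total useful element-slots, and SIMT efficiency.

step 0: eval ((v3 + 9) != 12)        0xffffffff
step 1: v3 <- (3 // 5)               0xfffffff7
step 2: v3 <- min(max(8, element), max(v3, v3)) 0x00000008
step 3: v2 <- 3                      0x00000008
step 4: v3 <- (v3 % 5)               0x00000008
step 5: v3 <- 0                      0xffffffff
step 6: eval (v3 < 6)                0xffffffff
step 7: v2 <- (v3 + (v2 - 12))       0xffffffff
step 8: v3 <- (v3 + 2)               0xffffffff
step 9: eval (v3 < 6)                0xffffffff
step 10: v2 <- (v3 + (v2 - 12))       0xffffffff
step 11: v3 <- (v3 + 2)               0xffffffff
step 12: eval (v3 < 6)                0xffffffff
step 13: v2 <- (v3 + (v2 - 12))       0xffffffff
step 14: v3 <- (v3 + 2)               0xffffffff
step 15: eval (v3 < 6)                0xffffffff
step 16: v2 <- element                0xffffffff

Answer: 17 steps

v2: 0,1,2,3,4,5,6,7,8,9,10,11,12,13,14,15,16,17,18,19,20,21,22,23,24,25,26,27,28,29,30,31
v3: 6,6,6,6,6,6,6,6,6,6,6,6,6,6,6,6,6,6,6,6,6,6,6,6,6,6,6,6,6,6,6,6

steps = 17; useful = 450; efficiency = 450/544 = 225/272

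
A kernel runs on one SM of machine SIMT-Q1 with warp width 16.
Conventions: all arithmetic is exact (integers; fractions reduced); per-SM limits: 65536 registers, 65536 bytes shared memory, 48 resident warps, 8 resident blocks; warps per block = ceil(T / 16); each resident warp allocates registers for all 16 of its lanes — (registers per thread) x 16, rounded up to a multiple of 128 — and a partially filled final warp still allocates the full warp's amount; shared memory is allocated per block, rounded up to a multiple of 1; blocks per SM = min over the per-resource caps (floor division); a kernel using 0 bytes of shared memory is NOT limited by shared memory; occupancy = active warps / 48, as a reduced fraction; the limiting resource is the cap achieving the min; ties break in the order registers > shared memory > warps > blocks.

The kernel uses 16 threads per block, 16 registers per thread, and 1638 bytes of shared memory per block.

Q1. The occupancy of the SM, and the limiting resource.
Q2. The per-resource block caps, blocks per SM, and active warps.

Answer: occupancy 1/6, limited by blocks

registers: 256 blocks
shared memory: 40 blocks
warps: 48 blocks
blocks: 8 blocks

Answer: 8 blocks, 8 active warps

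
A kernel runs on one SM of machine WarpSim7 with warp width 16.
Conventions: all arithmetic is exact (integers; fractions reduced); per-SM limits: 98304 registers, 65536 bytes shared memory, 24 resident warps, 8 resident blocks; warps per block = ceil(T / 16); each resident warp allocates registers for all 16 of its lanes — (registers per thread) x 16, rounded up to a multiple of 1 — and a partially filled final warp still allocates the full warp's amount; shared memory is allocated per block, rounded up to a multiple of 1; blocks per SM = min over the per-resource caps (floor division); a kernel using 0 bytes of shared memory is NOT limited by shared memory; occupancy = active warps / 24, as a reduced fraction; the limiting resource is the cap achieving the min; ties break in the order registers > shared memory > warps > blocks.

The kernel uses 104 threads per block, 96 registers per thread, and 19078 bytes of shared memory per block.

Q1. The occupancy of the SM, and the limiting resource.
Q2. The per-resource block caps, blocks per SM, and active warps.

Answer: occupancy 7/8, limited by shared memory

registers: 9 blocks
shared memory: 3 blocks
warps: 3 blocks
blocks: 8 blocks

Answer: 3 blocks, 21 active warps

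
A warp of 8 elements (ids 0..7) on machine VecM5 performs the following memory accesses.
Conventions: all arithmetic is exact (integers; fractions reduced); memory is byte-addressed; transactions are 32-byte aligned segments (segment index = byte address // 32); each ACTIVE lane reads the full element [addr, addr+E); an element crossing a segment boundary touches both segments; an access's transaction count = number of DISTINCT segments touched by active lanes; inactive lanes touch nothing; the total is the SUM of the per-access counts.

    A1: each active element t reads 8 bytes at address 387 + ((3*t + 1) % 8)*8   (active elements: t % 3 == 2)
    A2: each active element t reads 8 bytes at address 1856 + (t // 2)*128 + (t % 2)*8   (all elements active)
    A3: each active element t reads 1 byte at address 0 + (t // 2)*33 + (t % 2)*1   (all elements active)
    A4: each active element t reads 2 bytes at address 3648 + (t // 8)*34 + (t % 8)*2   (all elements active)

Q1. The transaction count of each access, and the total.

A1: 3 transactions
A2: 4 transactions
A3: 4 transactions
A4: 1 transaction

Answer: 3,4,4,1; total 12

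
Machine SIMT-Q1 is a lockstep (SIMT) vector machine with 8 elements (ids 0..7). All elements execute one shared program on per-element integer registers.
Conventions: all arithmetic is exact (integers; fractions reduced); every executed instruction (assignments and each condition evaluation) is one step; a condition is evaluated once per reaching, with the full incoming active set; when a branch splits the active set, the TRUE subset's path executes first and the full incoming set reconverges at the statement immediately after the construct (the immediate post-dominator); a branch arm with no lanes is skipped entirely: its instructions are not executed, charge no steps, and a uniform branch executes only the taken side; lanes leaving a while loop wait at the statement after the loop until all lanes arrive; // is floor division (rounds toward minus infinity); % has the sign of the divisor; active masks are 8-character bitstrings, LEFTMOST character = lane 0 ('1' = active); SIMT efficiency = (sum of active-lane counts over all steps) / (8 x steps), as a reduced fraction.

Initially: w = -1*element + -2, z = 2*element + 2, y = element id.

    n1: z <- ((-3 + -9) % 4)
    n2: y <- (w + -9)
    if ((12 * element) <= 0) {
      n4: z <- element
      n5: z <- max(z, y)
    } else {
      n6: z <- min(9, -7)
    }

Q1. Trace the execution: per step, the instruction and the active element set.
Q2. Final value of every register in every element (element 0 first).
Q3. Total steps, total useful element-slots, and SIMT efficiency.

step 0: z <- ((-3 + -9) % 4)         11111111
step 1: y <- (w + -9)                11111111
step 2: eval ((12 * element) <= 0)   11111111
step 3: z <- element                 10000000
step 4: z <- max(z, y)               10000000
step 5: z <- min(9, -7)              01111111

Answer: 6 steps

w: -2,-3,-4,-5,-6,-7,-8,-9
z: 0,-7,-7,-7,-7,-7,-7,-7
y: -11,-12,-13,-14,-15,-16,-17,-18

steps = 6; useful = 33; efficiency = 33/48 = 11/16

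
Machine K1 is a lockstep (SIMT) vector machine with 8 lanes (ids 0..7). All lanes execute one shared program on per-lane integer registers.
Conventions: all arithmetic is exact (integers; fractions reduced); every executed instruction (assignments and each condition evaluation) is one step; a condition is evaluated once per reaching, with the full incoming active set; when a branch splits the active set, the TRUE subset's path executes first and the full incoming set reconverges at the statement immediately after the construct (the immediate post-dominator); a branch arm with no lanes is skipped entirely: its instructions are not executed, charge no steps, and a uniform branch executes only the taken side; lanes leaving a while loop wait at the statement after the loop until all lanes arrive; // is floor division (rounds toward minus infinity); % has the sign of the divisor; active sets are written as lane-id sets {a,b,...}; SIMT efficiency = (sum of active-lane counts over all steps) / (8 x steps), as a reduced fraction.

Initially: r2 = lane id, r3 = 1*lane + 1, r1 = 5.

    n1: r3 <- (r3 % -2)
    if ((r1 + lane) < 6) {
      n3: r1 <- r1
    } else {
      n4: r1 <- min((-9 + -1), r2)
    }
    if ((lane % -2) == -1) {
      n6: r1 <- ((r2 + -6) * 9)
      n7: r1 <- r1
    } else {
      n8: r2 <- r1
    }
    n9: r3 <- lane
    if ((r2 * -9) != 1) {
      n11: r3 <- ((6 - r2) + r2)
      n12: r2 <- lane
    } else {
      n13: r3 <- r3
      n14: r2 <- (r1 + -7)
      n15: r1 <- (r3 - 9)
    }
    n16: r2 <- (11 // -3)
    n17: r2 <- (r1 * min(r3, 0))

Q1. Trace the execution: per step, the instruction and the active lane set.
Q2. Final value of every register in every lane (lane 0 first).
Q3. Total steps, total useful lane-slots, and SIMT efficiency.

step 0: r3 <- (r3 % -2)              {0,1,2,3,4,5,6,7}
step 1: eval ((r1 + lane) < 6)       {0,1,2,3,4,5,6,7}
step 2: r1 <- r1                     {0}
step 3: r1 <- min((-9 + -1), r2)     {1,2,3,4,5,6,7}
step 4: eval ((lane % -2) == -1)     {0,1,2,3,4,5,6,7}
step 5: r1 <- ((r2 + -6) * 9)        {1,3,5,7}
step 6: r1 <- r1                     {1,3,5,7}
step 7: r2 <- r1                     {0,2,4,6}
step 8: r3 <- lane                   {0,1,2,3,4,5,6,7}
step 9: eval ((r2 * -9) != 1)        {0,1,2,3,4,5,6,7}
step 10: r3 <- ((6 - r2) + r2)        {0,1,2,3,4,5,6,7}
step 11: r2 <- lane                   {0,1,2,3,4,5,6,7}
step 12: r2 <- (11 // -3)             {0,1,2,3,4,5,6,7}
step 13: r2 <- (r1 * min(r3, 0))      {0,1,2,3,4,5,6,7}

Answer: 14 steps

r2: 0,0,0,0,0,0,0,0
r3: 6,6,6,6,6,6,6,6
r1: 5,-45,-10,-27,-10,-9,-10,9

steps = 14; useful = 92; efficiency = 92/112 = 23/28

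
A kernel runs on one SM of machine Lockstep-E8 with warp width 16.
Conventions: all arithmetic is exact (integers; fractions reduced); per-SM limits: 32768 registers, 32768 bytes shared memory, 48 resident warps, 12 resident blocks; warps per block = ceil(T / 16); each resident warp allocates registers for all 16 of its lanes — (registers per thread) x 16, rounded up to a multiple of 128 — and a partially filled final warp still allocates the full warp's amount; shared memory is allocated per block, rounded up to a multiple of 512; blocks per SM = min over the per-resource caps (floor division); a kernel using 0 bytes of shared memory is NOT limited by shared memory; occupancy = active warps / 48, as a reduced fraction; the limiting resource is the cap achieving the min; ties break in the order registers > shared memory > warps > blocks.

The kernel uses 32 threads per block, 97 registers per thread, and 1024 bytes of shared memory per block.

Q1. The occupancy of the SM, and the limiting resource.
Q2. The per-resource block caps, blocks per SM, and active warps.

Answer: occupancy 3/8, limited by registers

registers: 9 blocks
shared memory: 32 blocks
warps: 24 blocks
blocks: 12 blocks

Answer: 9 blocks, 18 active warps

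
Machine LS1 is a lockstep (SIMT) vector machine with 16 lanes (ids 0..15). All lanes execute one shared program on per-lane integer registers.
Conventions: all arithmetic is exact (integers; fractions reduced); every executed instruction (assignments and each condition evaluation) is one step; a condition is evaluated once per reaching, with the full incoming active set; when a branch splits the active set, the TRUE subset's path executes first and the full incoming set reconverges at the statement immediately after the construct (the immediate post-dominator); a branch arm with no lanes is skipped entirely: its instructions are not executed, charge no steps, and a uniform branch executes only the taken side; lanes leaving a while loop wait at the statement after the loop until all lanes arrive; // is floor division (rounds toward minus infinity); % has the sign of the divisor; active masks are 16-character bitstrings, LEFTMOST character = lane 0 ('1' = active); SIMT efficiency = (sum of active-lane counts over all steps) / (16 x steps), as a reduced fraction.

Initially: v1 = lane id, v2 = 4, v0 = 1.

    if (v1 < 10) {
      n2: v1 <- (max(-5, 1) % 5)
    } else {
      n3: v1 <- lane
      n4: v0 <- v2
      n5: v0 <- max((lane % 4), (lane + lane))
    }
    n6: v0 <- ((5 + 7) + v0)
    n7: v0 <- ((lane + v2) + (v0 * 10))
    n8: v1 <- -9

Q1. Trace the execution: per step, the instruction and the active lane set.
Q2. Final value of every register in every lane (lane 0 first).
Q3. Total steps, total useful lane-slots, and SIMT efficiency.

step 0: eval (v1 < 10)               1111111111111111
step 1: v1 <- (max(-5, 1) % 5)       1111111111000000
step 2: v1 <- lane                   0000000000111111
step 3: v0 <- v2                     0000000000111111
step 4: v0 <- max((lane % 4), (lane + lane)) 0000000000111111
step 5: v0 <- ((5 + 7) + v0)         1111111111111111
step 6: v0 <- ((lane + v2) + (v0 * 10)) 1111111111111111
step 7: v1 <- -9                     1111111111111111

Answer: 8 steps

v1: -9,-9,-9,-9,-9,-9,-9,-9,-9,-9,-9,-9,-9,-9,-9,-9
v2: 4,4,4,4,4,4,4,4,4,4,4,4,4,4,4,4
v0: 134,135,136,137,138,139,140,141,142,143,334,355,376,397,418,439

steps = 8; useful = 92; efficiency = 92/128 = 23/32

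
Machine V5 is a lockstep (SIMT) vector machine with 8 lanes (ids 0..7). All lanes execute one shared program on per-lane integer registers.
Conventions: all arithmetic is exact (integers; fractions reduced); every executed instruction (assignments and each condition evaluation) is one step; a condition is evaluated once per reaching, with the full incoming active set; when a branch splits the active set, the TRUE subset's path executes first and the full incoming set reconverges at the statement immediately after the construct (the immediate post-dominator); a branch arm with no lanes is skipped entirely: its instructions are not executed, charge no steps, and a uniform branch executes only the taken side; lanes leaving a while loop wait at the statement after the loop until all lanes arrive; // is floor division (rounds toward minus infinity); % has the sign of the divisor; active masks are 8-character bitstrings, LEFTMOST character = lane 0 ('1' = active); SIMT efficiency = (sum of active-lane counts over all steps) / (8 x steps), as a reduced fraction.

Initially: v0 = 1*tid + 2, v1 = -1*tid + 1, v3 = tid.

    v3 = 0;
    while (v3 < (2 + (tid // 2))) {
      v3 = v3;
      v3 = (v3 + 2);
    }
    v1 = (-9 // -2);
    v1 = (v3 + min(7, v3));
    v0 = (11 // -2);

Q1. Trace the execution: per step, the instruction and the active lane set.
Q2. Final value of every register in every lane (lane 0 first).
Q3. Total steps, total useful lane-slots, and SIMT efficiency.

step 0: v3 <- 0                      11111111
step 1: eval (v3 < (2 + (tid // 2))) 11111111
step 2: v3 <- v3                     11111111
step 3: v3 <- (v3 + 2)               11111111
step 4: eval (v3 < (2 + (tid // 2))) 11111111
step 5: v3 <- v3                     00111111
step 6: v3 <- (v3 + 2)               00111111
step 7: eval (v3 < (2 + (tid // 2))) 00111111
step 8: v3 <- v3                     00000011
step 9: v3 <- (v3 + 2)               00000011
step 10: eval (v3 < (2 + (tid // 2))) 00000011
step 11: v1 <- (-9 // -2)             11111111
step 12: v1 <- (v3 + min(7, v3))      11111111
step 13: v0 <- (11 // -2)             11111111

Answer: 14 steps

v0: -6,-6,-6,-6,-6,-6,-6,-6
v1: 4,4,8,8,8,8,12,12
v3: 2,2,4,4,4,4,6,6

steps = 14; useful = 88; efficiency = 88/112 = 11/14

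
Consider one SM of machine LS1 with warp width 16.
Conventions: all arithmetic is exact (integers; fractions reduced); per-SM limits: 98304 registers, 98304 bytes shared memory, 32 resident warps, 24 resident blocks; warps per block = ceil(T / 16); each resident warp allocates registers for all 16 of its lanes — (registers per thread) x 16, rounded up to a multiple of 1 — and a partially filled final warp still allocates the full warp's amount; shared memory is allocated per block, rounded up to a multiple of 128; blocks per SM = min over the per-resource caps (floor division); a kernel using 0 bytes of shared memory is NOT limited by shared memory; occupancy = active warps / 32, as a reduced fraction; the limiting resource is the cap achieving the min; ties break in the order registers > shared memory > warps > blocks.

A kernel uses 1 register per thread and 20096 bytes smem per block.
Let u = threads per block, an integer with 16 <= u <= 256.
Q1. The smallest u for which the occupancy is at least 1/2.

Answer: u = 49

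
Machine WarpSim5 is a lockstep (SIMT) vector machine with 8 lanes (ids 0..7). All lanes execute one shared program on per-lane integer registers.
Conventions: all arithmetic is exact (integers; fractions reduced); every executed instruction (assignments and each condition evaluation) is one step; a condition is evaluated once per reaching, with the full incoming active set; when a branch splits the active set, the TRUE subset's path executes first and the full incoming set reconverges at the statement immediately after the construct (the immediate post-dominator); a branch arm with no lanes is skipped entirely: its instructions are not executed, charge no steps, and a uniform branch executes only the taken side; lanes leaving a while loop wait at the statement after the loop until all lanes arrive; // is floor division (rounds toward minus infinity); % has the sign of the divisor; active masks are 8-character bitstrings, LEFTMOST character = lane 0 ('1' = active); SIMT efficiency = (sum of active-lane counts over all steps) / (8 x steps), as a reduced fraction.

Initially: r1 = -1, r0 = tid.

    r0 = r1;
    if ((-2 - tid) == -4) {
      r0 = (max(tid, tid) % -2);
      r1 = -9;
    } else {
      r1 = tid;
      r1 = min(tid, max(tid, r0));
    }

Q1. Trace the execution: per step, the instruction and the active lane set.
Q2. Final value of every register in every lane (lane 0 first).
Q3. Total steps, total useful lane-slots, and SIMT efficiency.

step 0: r0 <- r1                     11111111
step 1: eval ((-2 - tid) == -4)      11111111
step 2: r0 <- (max(tid, tid) % -2)   00100000
step 3: r1 <- -9                     00100000
step 4: r1 <- tid                    11011111
step 5: r1 <- min(tid, max(tid, r0)) 11011111

Answer: 6 steps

r1: 0,1,-9,3,4,5,6,7
r0: -1,-1,0,-1,-1,-1,-1,-1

steps = 6; useful = 32; efficiency = 32/48 = 2/3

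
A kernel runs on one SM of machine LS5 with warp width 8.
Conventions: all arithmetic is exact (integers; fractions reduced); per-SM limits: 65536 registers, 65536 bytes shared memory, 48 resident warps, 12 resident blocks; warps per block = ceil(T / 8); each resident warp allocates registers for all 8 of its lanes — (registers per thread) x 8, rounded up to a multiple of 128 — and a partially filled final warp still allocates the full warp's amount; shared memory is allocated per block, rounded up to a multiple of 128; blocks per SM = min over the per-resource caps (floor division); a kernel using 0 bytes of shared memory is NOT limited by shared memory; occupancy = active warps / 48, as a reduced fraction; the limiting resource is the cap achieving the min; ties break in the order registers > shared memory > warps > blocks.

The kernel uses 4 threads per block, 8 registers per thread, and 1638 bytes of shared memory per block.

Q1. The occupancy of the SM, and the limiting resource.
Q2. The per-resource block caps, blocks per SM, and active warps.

Answer: occupancy 1/4, limited by blocks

registers: 512 blocks
shared memory: 39 blocks
warps: 48 blocks
blocks: 12 blocks

Answer: 12 blocks, 12 active warps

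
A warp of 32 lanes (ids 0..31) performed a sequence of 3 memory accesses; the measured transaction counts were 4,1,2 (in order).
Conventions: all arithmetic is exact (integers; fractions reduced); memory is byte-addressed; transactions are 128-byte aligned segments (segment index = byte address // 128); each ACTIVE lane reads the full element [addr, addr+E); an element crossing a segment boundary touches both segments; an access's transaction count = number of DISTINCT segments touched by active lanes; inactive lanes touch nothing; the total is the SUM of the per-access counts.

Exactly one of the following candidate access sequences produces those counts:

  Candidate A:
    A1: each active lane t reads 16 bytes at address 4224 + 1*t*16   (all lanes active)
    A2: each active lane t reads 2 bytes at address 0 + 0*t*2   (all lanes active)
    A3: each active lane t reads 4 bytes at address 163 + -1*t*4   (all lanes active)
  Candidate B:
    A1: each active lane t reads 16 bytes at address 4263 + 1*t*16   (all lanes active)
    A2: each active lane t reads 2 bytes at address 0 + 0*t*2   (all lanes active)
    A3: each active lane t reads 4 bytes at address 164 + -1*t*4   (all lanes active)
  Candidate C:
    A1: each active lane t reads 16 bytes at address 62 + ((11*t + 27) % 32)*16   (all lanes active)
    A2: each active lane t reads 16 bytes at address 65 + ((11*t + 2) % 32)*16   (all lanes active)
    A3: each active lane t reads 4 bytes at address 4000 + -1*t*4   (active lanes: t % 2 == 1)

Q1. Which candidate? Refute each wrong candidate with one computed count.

B: A1 gives 5 transactions, not 4
C: A1 gives 5 transactions, not 4
A: all counts match (4,1,2)

Answer: A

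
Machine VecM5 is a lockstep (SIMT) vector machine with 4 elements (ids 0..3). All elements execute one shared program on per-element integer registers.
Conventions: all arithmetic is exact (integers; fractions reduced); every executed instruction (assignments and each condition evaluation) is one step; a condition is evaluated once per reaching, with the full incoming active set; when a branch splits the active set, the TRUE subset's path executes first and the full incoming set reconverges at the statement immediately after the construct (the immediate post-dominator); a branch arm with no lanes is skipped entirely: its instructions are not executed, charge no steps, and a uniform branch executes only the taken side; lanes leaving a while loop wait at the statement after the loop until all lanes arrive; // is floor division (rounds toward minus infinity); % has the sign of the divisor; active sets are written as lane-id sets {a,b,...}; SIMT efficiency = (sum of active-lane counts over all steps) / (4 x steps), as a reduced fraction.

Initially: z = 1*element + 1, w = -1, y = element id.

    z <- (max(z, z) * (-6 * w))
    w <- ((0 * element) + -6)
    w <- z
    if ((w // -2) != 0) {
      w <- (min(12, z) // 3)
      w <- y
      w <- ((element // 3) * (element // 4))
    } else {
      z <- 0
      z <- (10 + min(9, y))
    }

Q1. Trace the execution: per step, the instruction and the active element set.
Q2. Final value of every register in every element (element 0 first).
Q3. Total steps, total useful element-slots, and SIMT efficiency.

step 0: z <- (max(z, z) * (-6 * w))  {0,1,2,3}
step 1: w <- ((0 * element) + -6)    {0,1,2,3}
step 2: w <- z                       {0,1,2,3}
step 3: eval ((w // -2) != 0)        {0,1,2,3}
step 4: w <- (min(12, z) // 3)       {0,1,2,3}
step 5: w <- y                       {0,1,2,3}
step 6: w <- ((element // 3) * (element // 4)) {0,1,2,3}

Answer: 7 steps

z: 6,12,18,24
w: 0,0,0,0
y: 0,1,2,3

steps = 7; useful = 28; efficiency = 28/28 = 1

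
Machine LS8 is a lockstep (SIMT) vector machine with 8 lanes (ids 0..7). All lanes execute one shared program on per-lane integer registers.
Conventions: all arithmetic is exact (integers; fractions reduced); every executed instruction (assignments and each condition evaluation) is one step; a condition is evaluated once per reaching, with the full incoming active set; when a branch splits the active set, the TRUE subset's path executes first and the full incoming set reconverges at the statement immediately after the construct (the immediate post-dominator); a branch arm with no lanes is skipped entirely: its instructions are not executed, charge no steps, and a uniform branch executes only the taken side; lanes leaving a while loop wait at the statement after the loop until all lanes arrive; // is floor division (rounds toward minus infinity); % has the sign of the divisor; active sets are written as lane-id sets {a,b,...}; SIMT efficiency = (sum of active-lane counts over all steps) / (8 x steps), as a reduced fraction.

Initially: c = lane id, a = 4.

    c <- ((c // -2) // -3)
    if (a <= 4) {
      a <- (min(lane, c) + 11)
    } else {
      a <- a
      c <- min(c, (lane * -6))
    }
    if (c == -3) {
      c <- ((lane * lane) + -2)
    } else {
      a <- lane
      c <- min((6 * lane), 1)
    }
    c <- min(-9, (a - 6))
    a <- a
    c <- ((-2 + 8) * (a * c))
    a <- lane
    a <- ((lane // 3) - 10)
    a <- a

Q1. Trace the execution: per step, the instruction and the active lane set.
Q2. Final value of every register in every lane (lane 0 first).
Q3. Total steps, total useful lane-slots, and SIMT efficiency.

step 0: c <- ((c // -2) // -3)       {0,1,2,3,4,5,6,7}
step 1: eval (a <= 4)                {0,1,2,3,4,5,6,7}
step 2: a <- (min(lane, c) + 11)     {0,1,2,3,4,5,6,7}
step 3: eval (c == -3)               {0,1,2,3,4,5,6,7}
step 4: a <- lane                    {0,1,2,3,4,5,6,7}
step 5: c <- min((6 * lane), 1)      {0,1,2,3,4,5,6,7}
step 6: c <- min(-9, (a - 6))        {0,1,2,3,4,5,6,7}
step 7: a <- a                       {0,1,2,3,4,5,6,7}
step 8: c <- ((-2 + 8) * (a * c))    {0,1,2,3,4,5,6,7}
step 9: a <- lane                    {0,1,2,3,4,5,6,7}
step 10: a <- ((lane // 3) - 10)      {0,1,2,3,4,5,6,7}
step 11: a <- a                       {0,1,2,3,4,5,6,7}

Answer: 12 steps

c: 0,-54,-108,-162,-216,-270,-324,-378
a: -10,-10,-10,-9,-9,-9,-8,-8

steps = 12; useful = 96; efficiency = 96/96 = 1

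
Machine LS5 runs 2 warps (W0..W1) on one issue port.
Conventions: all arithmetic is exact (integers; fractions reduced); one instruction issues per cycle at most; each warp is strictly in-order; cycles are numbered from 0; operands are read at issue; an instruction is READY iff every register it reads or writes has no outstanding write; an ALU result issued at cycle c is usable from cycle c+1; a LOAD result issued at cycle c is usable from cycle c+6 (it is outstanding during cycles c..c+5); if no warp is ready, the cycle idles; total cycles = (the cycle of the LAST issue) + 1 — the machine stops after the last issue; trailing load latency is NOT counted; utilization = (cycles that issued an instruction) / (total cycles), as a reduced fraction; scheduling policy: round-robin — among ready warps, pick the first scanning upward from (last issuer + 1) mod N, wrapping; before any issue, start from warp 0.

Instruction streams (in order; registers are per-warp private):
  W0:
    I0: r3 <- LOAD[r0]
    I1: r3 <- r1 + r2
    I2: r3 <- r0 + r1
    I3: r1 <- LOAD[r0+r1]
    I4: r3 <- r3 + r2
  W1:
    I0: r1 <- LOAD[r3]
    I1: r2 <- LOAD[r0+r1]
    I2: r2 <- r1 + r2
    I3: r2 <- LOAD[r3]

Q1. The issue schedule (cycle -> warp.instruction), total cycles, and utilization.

cycle 0: W0.I0
cycle 1: W1.I0
cycle 2: idle
cycle 3: idle
cycle 4: idle
cycle 5: idle
cycle 6: W0.I1
cycle 7: W1.I1
cycle 8: W0.I2
cycle 9: W0.I3
cycle 10: W0.I4
cycle 11: idle
cycle 12: idle
cycle 13: W1.I2
cycle 14: W1.I3

Answer: 15 cycles, utilization 3/5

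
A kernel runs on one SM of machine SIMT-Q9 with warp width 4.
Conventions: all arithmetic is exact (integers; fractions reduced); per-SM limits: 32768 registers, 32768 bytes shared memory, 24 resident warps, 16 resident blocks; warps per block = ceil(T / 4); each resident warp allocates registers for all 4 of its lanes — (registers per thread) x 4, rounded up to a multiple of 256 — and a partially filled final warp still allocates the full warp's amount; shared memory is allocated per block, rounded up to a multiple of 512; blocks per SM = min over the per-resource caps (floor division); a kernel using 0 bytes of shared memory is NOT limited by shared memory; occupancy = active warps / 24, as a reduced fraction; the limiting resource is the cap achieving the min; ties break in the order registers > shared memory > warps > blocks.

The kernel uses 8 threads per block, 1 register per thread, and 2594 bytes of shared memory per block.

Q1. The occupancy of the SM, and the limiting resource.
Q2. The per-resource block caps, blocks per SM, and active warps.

Answer: occupancy 5/6, limited by shared memory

registers: 64 blocks
shared memory: 10 blocks
warps: 12 blocks
blocks: 16 blocks

Answer: 10 blocks, 20 active warps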